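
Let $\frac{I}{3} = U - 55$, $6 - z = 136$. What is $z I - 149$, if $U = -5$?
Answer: $23251$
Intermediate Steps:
$z = -130$ ($z = 6 - 136 = -130$)
$I = -180$ ($I = 3 \left(-5 - 55\right) = 3 \left(-60\right) = -180$)
$z I - 149 = \left(-130\right) \left(-180\right) - 149 = 23400 - 149 = 23251$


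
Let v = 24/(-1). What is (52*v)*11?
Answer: -13728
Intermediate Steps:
v = -24 (v = 24*(-1) = -24)
(52*v)*11 = (52*(-24))*11 = -1248*11 = -13728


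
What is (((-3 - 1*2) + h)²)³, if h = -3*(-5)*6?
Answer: 377149515625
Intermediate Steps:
h = 90 (h = 15*6 = 90)
(((-3 - 1*2) + h)²)³ = (((-3 - 1*2) + 90)²)³ = (((-3 - 2) + 90)²)³ = ((-5 + 90)²)³ = (85²)³ = 7225³ = 377149515625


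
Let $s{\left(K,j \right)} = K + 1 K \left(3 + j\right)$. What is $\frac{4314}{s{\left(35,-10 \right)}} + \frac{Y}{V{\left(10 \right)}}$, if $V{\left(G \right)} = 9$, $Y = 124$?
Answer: $- \frac{2131}{315} \approx -6.7651$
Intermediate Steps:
$s{\left(K,j \right)} = K + K \left(3 + j\right)$
$\frac{4314}{s{\left(35,-10 \right)}} + \frac{Y}{V{\left(10 \right)}} = \frac{4314}{35 \left(4 - 10\right)} + \frac{124}{9} = \frac{4314}{35 \left(-6\right)} + 124 \cdot \frac{1}{9} = \frac{4314}{-210} + \frac{124}{9} = 4314 \left(- \frac{1}{210}\right) + \frac{124}{9} = - \frac{719}{35} + \frac{124}{9} = - \frac{2131}{315}$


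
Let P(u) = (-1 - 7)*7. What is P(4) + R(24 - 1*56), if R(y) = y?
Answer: -88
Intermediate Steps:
P(u) = -56 (P(u) = -8*7 = -56)
P(4) + R(24 - 1*56) = -56 + (24 - 1*56) = -56 + (24 - 56) = -56 - 32 = -88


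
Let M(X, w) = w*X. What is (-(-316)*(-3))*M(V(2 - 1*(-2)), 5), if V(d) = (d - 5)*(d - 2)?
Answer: 9480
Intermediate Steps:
V(d) = (-5 + d)*(-2 + d)
M(X, w) = X*w
(-(-316)*(-3))*M(V(2 - 1*(-2)), 5) = (-(-316)*(-3))*((10 + (2 - 1*(-2))**2 - 7*(2 - 1*(-2)))*5) = (-79*12)*((10 + (2 + 2)**2 - 7*(2 + 2))*5) = -948*(10 + 4**2 - 7*4)*5 = -948*(10 + 16 - 28)*5 = -(-1896)*5 = -948*(-10) = 9480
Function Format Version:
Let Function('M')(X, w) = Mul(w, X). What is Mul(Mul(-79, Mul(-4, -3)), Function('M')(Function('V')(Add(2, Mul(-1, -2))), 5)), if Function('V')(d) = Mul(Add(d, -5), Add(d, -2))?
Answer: 9480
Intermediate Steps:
Function('V')(d) = Mul(Add(-5, d), Add(-2, d))
Function('M')(X, w) = Mul(X, w)
Mul(Mul(-79, Mul(-4, -3)), Function('M')(Function('V')(Add(2, Mul(-1, -2))), 5)) = Mul(Mul(-79, Mul(-4, -3)), Mul(Add(10, Pow(Add(2, Mul(-1, -2)), 2), Mul(-7, Add(2, Mul(-1, -2)))), 5)) = Mul(Mul(-79, 12), Mul(Add(10, Pow(Add(2, 2), 2), Mul(-7, Add(2, 2))), 5)) = Mul(-948, Mul(Add(10, Pow(4, 2), Mul(-7, 4)), 5)) = Mul(-948, Mul(Add(10, 16, -28), 5)) = Mul(-948, Mul(-2, 5)) = Mul(-948, -10) = 9480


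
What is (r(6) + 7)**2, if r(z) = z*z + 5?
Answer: 2304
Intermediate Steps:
r(z) = 5 + z**2 (r(z) = z**2 + 5 = 5 + z**2)
(r(6) + 7)**2 = ((5 + 6**2) + 7)**2 = ((5 + 36) + 7)**2 = (41 + 7)**2 = 48**2 = 2304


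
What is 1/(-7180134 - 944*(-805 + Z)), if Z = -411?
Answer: -1/6032230 ≈ -1.6578e-7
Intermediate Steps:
1/(-7180134 - 944*(-805 + Z)) = 1/(-7180134 - 944*(-805 - 411)) = 1/(-7180134 - 944*(-1216)) = 1/(-7180134 + 1147904) = 1/(-6032230) = -1/6032230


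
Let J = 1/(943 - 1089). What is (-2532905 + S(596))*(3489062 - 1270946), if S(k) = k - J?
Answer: -410037721909554/73 ≈ -5.6170e+12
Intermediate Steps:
J = -1/146 (J = 1/(-146) = -1/146 ≈ -0.0068493)
S(k) = 1/146 + k (S(k) = k - 1*(-1/146) = k + 1/146 = 1/146 + k)
(-2532905 + S(596))*(3489062 - 1270946) = (-2532905 + (1/146 + 596))*(3489062 - 1270946) = (-2532905 + 87017/146)*2218116 = -369717113/146*2218116 = -410037721909554/73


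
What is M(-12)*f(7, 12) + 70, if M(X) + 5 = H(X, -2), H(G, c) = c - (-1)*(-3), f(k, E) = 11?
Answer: -40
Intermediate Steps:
H(G, c) = -3 + c (H(G, c) = c - 1*3 = c - 3 = -3 + c)
M(X) = -10 (M(X) = -5 + (-3 - 2) = -5 - 5 = -10)
M(-12)*f(7, 12) + 70 = -10*11 + 70 = -110 + 70 = -40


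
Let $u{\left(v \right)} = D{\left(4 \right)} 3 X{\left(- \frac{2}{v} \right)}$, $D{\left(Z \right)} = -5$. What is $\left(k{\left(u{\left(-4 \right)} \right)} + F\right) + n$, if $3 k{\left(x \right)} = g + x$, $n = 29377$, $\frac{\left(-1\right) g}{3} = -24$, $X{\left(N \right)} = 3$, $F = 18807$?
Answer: $48193$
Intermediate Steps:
$g = 72$ ($g = \left(-3\right) \left(-24\right) = 72$)
$u{\left(v \right)} = -45$ ($u{\left(v \right)} = \left(-5\right) 3 \cdot 3 = \left(-15\right) 3 = -45$)
$k{\left(x \right)} = 24 + \frac{x}{3}$ ($k{\left(x \right)} = \frac{72 + x}{3} = 24 + \frac{x}{3}$)
$\left(k{\left(u{\left(-4 \right)} \right)} + F\right) + n = \left(\left(24 + \frac{1}{3} \left(-45\right)\right) + 18807\right) + 29377 = \left(\left(24 - 15\right) + 18807\right) + 29377 = \left(9 + 18807\right) + 29377 = 18816 + 29377 = 48193$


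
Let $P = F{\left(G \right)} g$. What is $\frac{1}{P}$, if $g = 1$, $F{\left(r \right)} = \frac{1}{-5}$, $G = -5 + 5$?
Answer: $-5$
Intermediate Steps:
$G = 0$
$F{\left(r \right)} = - \frac{1}{5}$
$P = - \frac{1}{5}$ ($P = \left(- \frac{1}{5}\right) 1 = - \frac{1}{5} \approx -0.2$)
$\frac{1}{P} = \frac{1}{- \frac{1}{5}} = -5$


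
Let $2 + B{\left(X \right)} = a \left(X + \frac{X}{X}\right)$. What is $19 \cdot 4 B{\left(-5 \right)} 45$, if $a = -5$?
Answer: $61560$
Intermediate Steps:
$B{\left(X \right)} = -7 - 5 X$ ($B{\left(X \right)} = -2 - 5 \left(X + \frac{X}{X}\right) = -2 - 5 \left(X + 1\right) = -2 - 5 \left(1 + X\right) = -2 - \left(5 + 5 X\right) = -7 - 5 X$)
$19 \cdot 4 B{\left(-5 \right)} 45 = 19 \cdot 4 \left(-7 - -25\right) 45 = 19 \cdot 4 \left(-7 + 25\right) 45 = 19 \cdot 4 \cdot 18 \cdot 45 = 19 \cdot 72 \cdot 45 = 1368 \cdot 45 = 61560$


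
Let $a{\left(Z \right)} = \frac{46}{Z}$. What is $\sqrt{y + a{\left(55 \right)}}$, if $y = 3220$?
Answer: $\frac{\sqrt{9743030}}{55} \approx 56.752$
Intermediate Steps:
$\sqrt{y + a{\left(55 \right)}} = \sqrt{3220 + \frac{46}{55}} = \sqrt{\frac{177146}{55}} = \frac{\sqrt{9743030}}{55}$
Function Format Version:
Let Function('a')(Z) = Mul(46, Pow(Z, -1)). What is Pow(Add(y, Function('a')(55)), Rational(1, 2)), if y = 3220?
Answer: Mul(Rational(1, 55), Pow(9743030, Rational(1, 2))) ≈ 56.752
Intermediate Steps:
Pow(Add(y, Function('a')(55)), Rational(1, 2)) = Pow(Add(3220, Mul(46, Pow(55, -1))), Rational(1, 2)) = Pow(Add(3220, Mul(46, Rational(1, 55))), Rational(1, 2)) = Pow(Add(3220, Rational(46, 55)), Rational(1, 2)) = Pow(Rational(177146, 55), Rational(1, 2)) = Mul(Rational(1, 55), Pow(9743030, Rational(1, 2)))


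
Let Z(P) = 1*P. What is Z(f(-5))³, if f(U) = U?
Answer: -125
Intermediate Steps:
Z(P) = P
Z(f(-5))³ = (-5)³ = -125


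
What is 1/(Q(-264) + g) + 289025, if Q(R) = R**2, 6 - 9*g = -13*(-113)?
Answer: 180872134034/625801 ≈ 2.8903e+5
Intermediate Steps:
g = -1463/9 (g = 2/3 - (-13)*(-113)/9 = 2/3 - 1/9*1469 = 2/3 - 1469/9 = -1463/9 ≈ -162.56)
1/(Q(-264) + g) + 289025 = 1/((-264)**2 - 1463/9) + 289025 = 1/(69696 - 1463/9) + 289025 = 1/(625801/9) + 289025 = 9/625801 + 289025 = 180872134034/625801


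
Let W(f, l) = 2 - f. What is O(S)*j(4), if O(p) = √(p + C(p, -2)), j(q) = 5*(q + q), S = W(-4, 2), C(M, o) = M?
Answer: 80*√3 ≈ 138.56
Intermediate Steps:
S = 6 (S = 2 - 1*(-4) = 2 + 4 = 6)
j(q) = 10*q (j(q) = 5*(2*q) = 10*q)
O(p) = √2*√p (O(p) = √(p + p) = √(2*p) = √2*√p)
O(S)*j(4) = (√2*√6)*(10*4) = (2*√3)*40 = 80*√3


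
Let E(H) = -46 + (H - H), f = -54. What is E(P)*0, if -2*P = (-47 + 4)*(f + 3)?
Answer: 0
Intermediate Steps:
P = -2193/2 (P = -(-47 + 4)*(-54 + 3)/2 = -(-43)*(-51)/2 = -½*2193 = -2193/2 ≈ -1096.5)
E(H) = -46 (E(H) = -46 + 0 = -46)
E(P)*0 = -46*0 = 0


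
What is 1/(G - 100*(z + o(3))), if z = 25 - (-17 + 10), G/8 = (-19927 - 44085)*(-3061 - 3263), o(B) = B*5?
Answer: 1/3238490404 ≈ 3.0879e-10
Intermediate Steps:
o(B) = 5*B
G = 3238495104 (G = 8*((-19927 - 44085)*(-3061 - 3263)) = 8*(-64012*(-6324)) = 8*404811888 = 3238495104)
z = 32 (z = 25 - 1*(-7) = 25 + 7 = 32)
1/(G - 100*(z + o(3))) = 1/(3238495104 - 100*(32 + 5*3)) = 1/(3238495104 - 100*(32 + 15)) = 1/(3238495104 - 100*47) = 1/(3238495104 - 4700) = 1/3238490404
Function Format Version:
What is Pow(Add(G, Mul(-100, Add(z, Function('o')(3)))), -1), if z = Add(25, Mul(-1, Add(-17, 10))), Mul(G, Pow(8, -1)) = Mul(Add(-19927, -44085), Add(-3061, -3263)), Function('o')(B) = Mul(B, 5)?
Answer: Rational(1, 3238490404) ≈ 3.0879e-10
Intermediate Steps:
Function('o')(B) = Mul(5, B)
G = 3238495104 (G = Mul(8, Mul(Add(-19927, -44085), Add(-3061, -3263))) = Mul(8, Mul(-64012, -6324)) = Mul(8, 404811888) = 3238495104)
z = 32 (z = Add(25, Mul(-1, -7)) = Add(25, 7) = 32)
Pow(Add(G, Mul(-100, Add(z, Function('o')(3)))), -1) = Pow(Add(3238495104, Mul(-100, Add(32, Mul(5, 3)))), -1) = Pow(Add(3238495104, Mul(-100, Add(32, 15))), -1) = Pow(Add(3238495104, Mul(-100, 47)), -1) = Pow(Add(3238495104, -4700), -1) = Pow(3238490404, -1) = Rational(1, 3238490404)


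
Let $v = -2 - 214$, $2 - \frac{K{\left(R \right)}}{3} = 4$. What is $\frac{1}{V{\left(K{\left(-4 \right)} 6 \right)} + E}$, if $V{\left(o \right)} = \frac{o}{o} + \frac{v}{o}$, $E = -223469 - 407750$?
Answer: $- \frac{1}{631212} \approx -1.5843 \cdot 10^{-6}$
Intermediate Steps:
$K{\left(R \right)} = -6$ ($K{\left(R \right)} = 6 - 12 = -6$)
$E = -631219$
$v = -216$ ($v = -2 - 214 = -216$)
$V{\left(o \right)} = 1 - \frac{216}{o}$ ($V{\left(o \right)} = \frac{o}{o} - \frac{216}{o} = 1 - \frac{216}{o}$)
$\frac{1}{V{\left(K{\left(-4 \right)} 6 \right)} + E} = \frac{1}{\frac{-216 - 36}{\left(-6\right) 6} - 631219} = \frac{1}{\frac{-216 - 36}{-36} - 631219} = \frac{1}{\left(- \frac{1}{36}\right) \left(-252\right) - 631219} = \frac{1}{7 - 631219} = \frac{1}{-631212} = - \frac{1}{631212}$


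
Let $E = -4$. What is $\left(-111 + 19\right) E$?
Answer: $368$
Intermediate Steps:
$\left(-111 + 19\right) E = \left(-111 + 19\right) \left(-4\right) = \left(-92\right) \left(-4\right) = 368$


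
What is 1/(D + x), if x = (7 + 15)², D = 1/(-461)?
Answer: 461/223123 ≈ 0.0020661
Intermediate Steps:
D = -1/461 ≈ -0.0021692
x = 484 (x = 22² = 484)
1/(D + x) = 1/(-1/461 + 484) = 1/(223123/461) = 461/223123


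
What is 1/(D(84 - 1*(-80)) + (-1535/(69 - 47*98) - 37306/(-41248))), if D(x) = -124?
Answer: -93571088/11486528411 ≈ -0.0081462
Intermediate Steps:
1/(D(84 - 1*(-80)) + (-1535/(69 - 47*98) - 37306/(-41248))) = 1/(-124 + (-1535/(69 - 47*98) - 37306/(-41248))) = 1/(-124 + (-1535/(69 - 4606) - 37306*(-1/41248))) = 1/(-124 + (-1535/(-4537) + 18653/20624)) = 1/(-124 + (-1535*(-1/4537) + 18653/20624)) = 1/(-124 + (1535/4537 + 18653/20624)) = 1/(-124 + 116286501/93571088) = 1/(-11486528411/93571088) = -93571088/11486528411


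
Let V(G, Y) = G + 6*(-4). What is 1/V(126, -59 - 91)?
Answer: 1/102 ≈ 0.0098039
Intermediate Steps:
V(G, Y) = -24 + G (V(G, Y) = G - 24 = -24 + G)
1/V(126, -59 - 91) = 1/(-24 + 126) = 1/102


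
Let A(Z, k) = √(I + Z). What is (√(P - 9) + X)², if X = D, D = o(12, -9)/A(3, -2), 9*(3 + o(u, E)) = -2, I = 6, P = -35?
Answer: (-29 + 54*I*√11)²/729 ≈ -42.846 - 14.249*I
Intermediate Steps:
o(u, E) = -29/9 (o(u, E) = -3 + (⅑)*(-2) = -3 - 2/9 = -29/9)
A(Z, k) = √(6 + Z)
D = -29/27 (D = -29/(9*√(6 + 3)) = -29/(9*(√9)) = -29/9/3 = -29/9*⅓ = -29/27 ≈ -1.0741)
X = -29/27 ≈ -1.0741
(√(P - 9) + X)² = (√(-35 - 9) - 29/27)² = (√(-44) - 29/27)² = (2*I*√11 - 29/27)² = (-29/27 + 2*I*√11)²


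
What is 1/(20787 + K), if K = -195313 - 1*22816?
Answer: -1/197342 ≈ -5.0673e-6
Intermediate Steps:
K = -218129 (K = -195313 - 22816 = -218129)
1/(20787 + K) = 1/(20787 - 218129) = 1/(-197342) = -1/197342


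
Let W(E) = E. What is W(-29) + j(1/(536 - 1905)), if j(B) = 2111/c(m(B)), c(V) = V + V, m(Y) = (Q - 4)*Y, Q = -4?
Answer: 2889495/16 ≈ 1.8059e+5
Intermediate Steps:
m(Y) = -8*Y (m(Y) = (-4 - 4)*Y = -8*Y)
c(V) = 2*V
j(B) = -2111/(16*B) (j(B) = 2111/((2*(-8*B))) = 2111/((-16*B)) = 2111*(-1/(16*B)) = -2111/(16*B))
W(-29) + j(1/(536 - 1905)) = -29 - 2111/(16*(1/(536 - 1905))) = -29 - 2111/(16*(1/(-1369))) = -29 - 2111/(16*(-1/1369)) = -29 - 2111/16*(-1369) = -29 + 2889959/16 = 2889495/16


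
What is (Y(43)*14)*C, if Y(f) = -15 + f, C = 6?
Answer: 2352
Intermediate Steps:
(Y(43)*14)*C = ((-15 + 43)*14)*6 = (28*14)*6 = 392*6 = 2352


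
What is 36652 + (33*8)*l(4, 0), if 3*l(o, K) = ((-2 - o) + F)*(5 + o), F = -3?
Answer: 29524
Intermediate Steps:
l(o, K) = (-5 - o)*(5 + o)/3 (l(o, K) = (((-2 - o) - 3)*(5 + o))/3 = ((-5 - o)*(5 + o))/3 = (-5 - o)*(5 + o)/3)
36652 + (33*8)*l(4, 0) = 36652 + (33*8)*(-25/3 - 10/3*4 - 1/3*4**2) = 36652 + 264*(-25/3 - 40/3 - 1/3*16) = 36652 + 264*(-25/3 - 40/3 - 16/3) = 36652 + 264*(-27) = 36652 - 7128 = 29524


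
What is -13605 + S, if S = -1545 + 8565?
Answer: -6585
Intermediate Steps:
S = 7020
-13605 + S = -13605 + 7020 = -6585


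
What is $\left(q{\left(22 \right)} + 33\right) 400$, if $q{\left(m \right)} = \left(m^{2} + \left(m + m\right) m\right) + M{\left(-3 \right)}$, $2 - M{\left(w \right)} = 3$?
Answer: $593600$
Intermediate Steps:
$M{\left(w \right)} = -1$ ($M{\left(w \right)} = 2 - 3 = -1$)
$q{\left(m \right)} = -1 + 3 m^{2}$ ($q{\left(m \right)} = \left(m^{2} + \left(m + m\right) m\right) - 1 = \left(m^{2} + 2 m m\right) - 1 = \left(m^{2} + 2 m^{2}\right) - 1 = 3 m^{2} - 1 = -1 + 3 m^{2}$)
$\left(q{\left(22 \right)} + 33\right) 400 = \left(\left(-1 + 3 \cdot 22^{2}\right) + 33\right) 400 = \left(\left(-1 + 3 \cdot 484\right) + 33\right) 400 = \left(\left(-1 + 1452\right) + 33\right) 400 = \left(1451 + 33\right) 400 = 1484 \cdot 400 = 593600$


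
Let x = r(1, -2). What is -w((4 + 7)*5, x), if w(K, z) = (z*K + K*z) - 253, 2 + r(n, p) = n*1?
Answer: 363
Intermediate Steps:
r(n, p) = -2 + n (r(n, p) = -2 + n*1 = -2 + n)
x = -1 (x = -2 + 1 = -1)
w(K, z) = -253 + 2*K*z (w(K, z) = (K*z + K*z) - 253 = 2*K*z - 253 = -253 + 2*K*z)
-w((4 + 7)*5, x) = -(-253 + 2*((4 + 7)*5)*(-1)) = -(-253 + 2*(11*5)*(-1)) = -(-253 + 2*55*(-1)) = -(-253 - 110) = -1*(-363) = 363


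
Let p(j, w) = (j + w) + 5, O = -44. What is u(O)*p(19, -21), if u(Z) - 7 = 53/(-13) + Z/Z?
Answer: 153/13 ≈ 11.769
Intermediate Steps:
u(Z) = 51/13 (u(Z) = 7 + (53/(-13) + Z/Z) = 7 + (53*(-1/13) + 1) = 7 + (-53/13 + 1) = 7 - 40/13 = 51/13)
p(j, w) = 5 + j + w
u(O)*p(19, -21) = 51*(5 + 19 - 21)/13 = (51/13)*3 = 153/13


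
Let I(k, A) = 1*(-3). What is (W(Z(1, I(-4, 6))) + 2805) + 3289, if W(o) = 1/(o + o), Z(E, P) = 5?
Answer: 60941/10 ≈ 6094.1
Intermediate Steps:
I(k, A) = -3
W(o) = 1/(2*o)
(W(Z(1, I(-4, 6))) + 2805) + 3289 = ((½)/5 + 2805) + 3289 = ((½)*(⅕) + 2805) + 3289 = (⅒ + 2805) + 3289 = 28051/10 + 3289 = 60941/10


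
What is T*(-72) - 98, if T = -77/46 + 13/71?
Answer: 15250/1633 ≈ 9.3386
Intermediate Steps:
T = -4869/3266 (T = -77*1/46 + 13*(1/71) = -77/46 + 13/71 = -4869/3266 ≈ -1.4908)
T*(-72) - 98 = -4869/3266*(-72) - 98 = 175284/1633 - 98 = 15250/1633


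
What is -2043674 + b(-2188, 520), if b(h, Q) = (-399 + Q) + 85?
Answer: -2043468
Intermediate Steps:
b(h, Q) = -314 + Q
-2043674 + b(-2188, 520) = -2043674 + (-314 + 520) = -2043674 + 206 = -2043468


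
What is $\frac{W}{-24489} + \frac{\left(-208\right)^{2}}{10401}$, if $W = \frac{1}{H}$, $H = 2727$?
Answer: $\frac{963078311797}{231531470901} \approx 4.1596$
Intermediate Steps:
$W = \frac{1}{2727} \approx 0.0003667$
$\frac{W}{-24489} + \frac{\left(-208\right)^{2}}{10401} = \frac{1}{2727 \left(-24489\right)} + \frac{\left(-208\right)^{2}}{10401} = \frac{1}{2727} \left(- \frac{1}{24489}\right) + 43264 \cdot \frac{1}{10401} = - \frac{1}{66781503} + \frac{43264}{10401} = \frac{963078311797}{231531470901}$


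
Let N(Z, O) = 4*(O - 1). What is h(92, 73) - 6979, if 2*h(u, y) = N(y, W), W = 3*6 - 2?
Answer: -6949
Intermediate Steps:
W = 16 (W = 18 - 2 = 16)
N(Z, O) = -4 + 4*O (N(Z, O) = 4*(-1 + O) = -4 + 4*O)
h(u, y) = 30 (h(u, y) = (-4 + 4*16)/2 = (-4 + 64)/2 = (½)*60 = 30)
h(92, 73) - 6979 = 30 - 6979 = -6949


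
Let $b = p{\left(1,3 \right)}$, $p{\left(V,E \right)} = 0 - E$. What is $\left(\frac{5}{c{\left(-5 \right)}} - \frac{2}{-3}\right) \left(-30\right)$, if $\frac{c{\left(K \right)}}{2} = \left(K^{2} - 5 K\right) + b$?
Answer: $- \frac{1015}{47} \approx -21.596$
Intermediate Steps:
$p{\left(V,E \right)} = - E$
$b = -3$ ($b = \left(-1\right) 3 = -3$)
$c{\left(K \right)} = -6 - 10 K + 2 K^{2}$ ($c{\left(K \right)} = 2 \left(\left(K^{2} - 5 K\right) - 3\right) = 2 \left(-3 + K^{2} - 5 K\right) = -6 - 10 K + 2 K^{2}$)
$\left(\frac{5}{c{\left(-5 \right)}} - \frac{2}{-3}\right) \left(-30\right) = \left(\frac{5}{-6 - -50 + 2 \left(-5\right)^{2}} - \frac{2}{-3}\right) \left(-30\right) = \left(\frac{5}{-6 + 50 + 2 \cdot 25} - - \frac{2}{3}\right) \left(-30\right) = \left(\frac{5}{-6 + 50 + 50} + \frac{2}{3}\right) \left(-30\right) = \left(\frac{5}{94} + \frac{2}{3}\right) \left(-30\right) = \frac{203}{282} \left(-30\right) = - \frac{1015}{47}$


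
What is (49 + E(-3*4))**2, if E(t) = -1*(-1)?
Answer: 2500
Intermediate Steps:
E(t) = 1
(49 + E(-3*4))**2 = (49 + 1)**2 = 50**2 = 2500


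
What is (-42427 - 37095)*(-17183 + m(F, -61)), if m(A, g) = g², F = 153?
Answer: 1070525164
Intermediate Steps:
(-42427 - 37095)*(-17183 + m(F, -61)) = (-42427 - 37095)*(-17183 + (-61)²) = -79522*(-17183 + 3721) = -79522*(-13462) = 1070525164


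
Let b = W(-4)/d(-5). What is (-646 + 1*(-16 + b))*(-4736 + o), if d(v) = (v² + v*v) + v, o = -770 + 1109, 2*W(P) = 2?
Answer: 130982233/45 ≈ 2.9107e+6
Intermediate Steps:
W(P) = 1 (W(P) = (½)*2 = 1)
o = 339
d(v) = v + 2*v² (d(v) = (v² + v²) + v = 2*v² + v = v + 2*v²)
b = 1/45 (b = 1/(-5*(1 + 2*(-5))) = 1/(-5*(1 - 10)) = 1/(-5*(-9)) = 1/45 ≈ 0.022222)
(-646 + 1*(-16 + b))*(-4736 + o) = (-646 + 1*(-16 + 1/45))*(-4736 + 339) = (-646 + 1*(-719/45))*(-4397) = (-646 - 719/45)*(-4397) = -29789/45*(-4397) = 130982233/45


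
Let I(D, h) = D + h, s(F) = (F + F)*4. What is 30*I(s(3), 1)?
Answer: 750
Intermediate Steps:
s(F) = 8*F (s(F) = (2*F)*4 = 8*F)
30*I(s(3), 1) = 30*(8*3 + 1) = 30*(24 + 1) = 30*25 = 750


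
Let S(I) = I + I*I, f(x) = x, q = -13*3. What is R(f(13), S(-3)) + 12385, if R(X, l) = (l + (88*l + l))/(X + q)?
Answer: 160735/13 ≈ 12364.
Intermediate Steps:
q = -39
S(I) = I + I**2
R(X, l) = 90*l/(-39 + X) (R(X, l) = (l + (88*l + l))/(X - 39) = (l + 89*l)/(-39 + X) = (90*l)/(-39 + X) = 90*l/(-39 + X))
R(f(13), S(-3)) + 12385 = 90*(-3*(1 - 3))/(-39 + 13) + 12385 = 90*(-3*(-2))/(-26) + 12385 = 90*6*(-1/26) + 12385 = -270/13 + 12385 = 160735/13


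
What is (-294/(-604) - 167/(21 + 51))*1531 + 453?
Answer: -25580159/10872 ≈ -2352.8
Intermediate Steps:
(-294/(-604) - 167/(21 + 51))*1531 + 453 = (-294*(-1/604) - 167/72)*1531 + 453 = (147/302 - 167*1/72)*1531 + 453 = (147/302 - 167/72)*1531 + 453 = -19925/10872*1531 + 453 = -30505175/10872 + 453 = -25580159/10872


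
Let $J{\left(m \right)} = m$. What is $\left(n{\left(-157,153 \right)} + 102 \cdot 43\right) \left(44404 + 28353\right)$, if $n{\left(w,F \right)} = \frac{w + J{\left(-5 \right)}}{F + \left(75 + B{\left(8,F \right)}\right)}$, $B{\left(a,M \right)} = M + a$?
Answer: $\frac{124122859944}{389} \approx 3.1908 \cdot 10^{8}$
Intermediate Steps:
$n{\left(w,F \right)} = \frac{-5 + w}{83 + 2 F}$ ($n{\left(w,F \right)} = \frac{w - 5}{F + \left(75 + \left(F + 8\right)\right)} = \frac{-5 + w}{F + \left(75 + \left(8 + F\right)\right)} = \frac{-5 + w}{F + \left(83 + F\right)} = \frac{-5 + w}{83 + 2 F}$)
$\left(n{\left(-157,153 \right)} + 102 \cdot 43\right) \left(44404 + 28353\right) = \left(\frac{-5 - 157}{83 + 2 \cdot 153} + 102 \cdot 43\right) \left(44404 + 28353\right) = \left(\frac{1}{83 + 306} \left(-162\right) + 4386\right) 72757 = \left(\frac{1}{389} \left(-162\right) + 4386\right) 72757 = \left(- \frac{162}{389} + 4386\right) 72757 = \frac{1705992}{389} \cdot 72757 = \frac{124122859944}{389}$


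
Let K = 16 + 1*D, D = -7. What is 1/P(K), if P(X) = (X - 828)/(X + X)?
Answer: -2/91 ≈ -0.021978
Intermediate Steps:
K = 9 (K = 16 + 1*(-7) = 16 - 7 = 9)
P(X) = (-828 + X)/(2*X) (P(X) = (-828 + X)/((2*X)) = (-828 + X)*(1/(2*X)) = (-828 + X)/(2*X))
1/P(K) = 1/((½)*(-828 + 9)/9) = 1/((½)*(⅑)*(-819)) = 1/(-91/2) = -2/91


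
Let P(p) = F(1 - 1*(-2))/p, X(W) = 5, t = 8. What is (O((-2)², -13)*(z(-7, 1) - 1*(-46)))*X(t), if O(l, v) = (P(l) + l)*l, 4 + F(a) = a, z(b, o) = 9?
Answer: 4125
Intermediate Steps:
F(a) = -4 + a
P(p) = -1/p (P(p) = (-4 + (1 - 1*(-2)))/p = (-4 + (1 + 2))/p = (-4 + 3)/p = -1/p)
O(l, v) = l*(l - 1/l) (O(l, v) = (-1/l + l)*l = (l - 1/l)*l = l*(l - 1/l))
(O((-2)², -13)*(z(-7, 1) - 1*(-46)))*X(t) = ((-1 + ((-2)²)²)*(9 - 1*(-46)))*5 = ((-1 + 4²)*(9 + 46))*5 = ((-1 + 16)*55)*5 = (15*55)*5 = 825*5 = 4125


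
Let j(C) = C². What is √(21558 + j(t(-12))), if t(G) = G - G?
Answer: √21558 ≈ 146.83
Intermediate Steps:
t(G) = 0
√(21558 + j(t(-12))) = √(21558 + 0²) = √(21558 + 0) = √21558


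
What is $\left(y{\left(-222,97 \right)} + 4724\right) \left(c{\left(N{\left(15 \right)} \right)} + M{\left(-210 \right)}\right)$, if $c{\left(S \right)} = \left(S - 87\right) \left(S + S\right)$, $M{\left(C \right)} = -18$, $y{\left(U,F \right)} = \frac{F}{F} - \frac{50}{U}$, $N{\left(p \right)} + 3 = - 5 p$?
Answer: $\frac{4497063000}{37} \approx 1.2154 \cdot 10^{8}$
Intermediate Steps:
$N{\left(p \right)} = -3 - 5 p$
$y{\left(U,F \right)} = 1 - \frac{50}{U}$
$c{\left(S \right)} = 2 S \left(-87 + S\right)$ ($c{\left(S \right)} = \left(-87 + S\right) 2 S = 2 S \left(-87 + S\right)$)
$\left(y{\left(-222,97 \right)} + 4724\right) \left(c{\left(N{\left(15 \right)} \right)} + M{\left(-210 \right)}\right) = \left(\frac{-50 - 222}{-222} + 4724\right) \left(2 \left(-3 - 75\right) \left(-87 - 78\right) - 18\right) = \left(\left(- \frac{1}{222}\right) \left(-272\right) + 4724\right) \left(2 \left(-3 - 75\right) \left(-87 - 78\right) - 18\right) = \left(\frac{136}{111} + 4724\right) \left(2 \left(-78\right) \left(-87 - 78\right) - 18\right) = \frac{524500 \left(2 \left(-78\right) \left(-165\right) - 18\right)}{111} = \frac{524500 \left(25740 - 18\right)}{111} = \frac{524500}{111} \cdot 25722 = \frac{4497063000}{37}$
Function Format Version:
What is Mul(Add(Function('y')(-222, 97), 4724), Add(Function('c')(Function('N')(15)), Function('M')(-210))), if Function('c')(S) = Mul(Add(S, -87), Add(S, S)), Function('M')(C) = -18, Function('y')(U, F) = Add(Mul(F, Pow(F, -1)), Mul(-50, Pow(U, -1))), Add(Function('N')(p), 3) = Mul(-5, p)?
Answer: Rational(4497063000, 37) ≈ 1.2154e+8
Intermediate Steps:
Function('N')(p) = Add(-3, Mul(-5, p))
Function('y')(U, F) = Add(1, Mul(-50, Pow(U, -1)))
Function('c')(S) = Mul(2, S, Add(-87, S)) (Function('c')(S) = Mul(Add(-87, S), Mul(2, S)) = Mul(2, S, Add(-87, S)))
Mul(Add(Function('y')(-222, 97), 4724), Add(Function('c')(Function('N')(15)), Function('M')(-210))) = Mul(Add(Mul(Pow(-222, -1), Add(-50, -222)), 4724), Add(Mul(2, Add(-3, Mul(-5, 15)), Add(-87, Add(-3, Mul(-5, 15)))), -18)) = Mul(Add(Mul(Rational(-1, 222), -272), 4724), Add(Mul(2, Add(-3, -75), Add(-87, Add(-3, -75))), -18)) = Mul(Add(Rational(136, 111), 4724), Add(Mul(2, -78, Add(-87, -78)), -18)) = Mul(Rational(524500, 111), Add(Mul(2, -78, -165), -18)) = Mul(Rational(524500, 111), Add(25740, -18)) = Mul(Rational(524500, 111), 25722) = Rational(4497063000, 37)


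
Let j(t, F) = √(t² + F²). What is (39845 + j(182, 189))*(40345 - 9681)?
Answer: 1221807080 + 214648*√1405 ≈ 1.2299e+9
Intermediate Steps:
j(t, F) = √(F² + t²)
(39845 + j(182, 189))*(40345 - 9681) = (39845 + √(189² + 182²))*(40345 - 9681) = (39845 + √(35721 + 33124))*30664 = (39845 + √68845)*30664 = (39845 + 7*√1405)*30664 = 1221807080 + 214648*√1405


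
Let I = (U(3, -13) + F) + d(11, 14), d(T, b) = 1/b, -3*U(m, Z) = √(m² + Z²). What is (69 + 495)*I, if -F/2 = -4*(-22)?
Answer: -694566/7 - 188*√178 ≈ -1.0173e+5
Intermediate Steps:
U(m, Z) = -√(Z² + m²)/3 (U(m, Z) = -√(m² + Z²)/3 = -√(Z² + m²)/3)
F = -176 (F = -(-8)*(-22) = -2*88 = -176)
I = -2463/14 - √178/3 (I = (-√((-13)² + 3²)/3 - 176) + 1/14 = (-√(169 + 9)/3 - 176) + 1/14 = (-√178/3 - 176) + 1/14 = (-176 - √178/3) + 1/14 = -2463/14 - √178/3 ≈ -180.38)
(69 + 495)*I = (69 + 495)*(-2463/14 - √178/3) = 564*(-2463/14 - √178/3) = -694566/7 - 188*√178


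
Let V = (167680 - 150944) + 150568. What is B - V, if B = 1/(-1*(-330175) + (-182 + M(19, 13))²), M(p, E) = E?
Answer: -60017967743/358736 ≈ -1.6730e+5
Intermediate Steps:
V = 167304 (V = 16736 + 150568 = 167304)
B = 1/358736 (B = 1/(-1*(-330175) + (-182 + 13)²) = 1/(330175 + (-169)²) = 1/(330175 + 28561) = 1/358736 ≈ 2.7876e-6)
B - V = 1/358736 - 1*167304 = 1/358736 - 167304 = -60017967743/358736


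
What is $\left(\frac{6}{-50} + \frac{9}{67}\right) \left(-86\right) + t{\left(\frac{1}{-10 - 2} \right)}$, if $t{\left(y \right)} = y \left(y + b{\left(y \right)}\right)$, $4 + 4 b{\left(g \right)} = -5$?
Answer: $- \frac{62579}{60300} \approx -1.0378$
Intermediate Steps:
$b{\left(g \right)} = - \frac{9}{4}$ ($b{\left(g \right)} = -1 + \frac{1}{4} \left(-5\right) = -1 - \frac{5}{4} = - \frac{9}{4}$)
$t{\left(y \right)} = y \left(- \frac{9}{4} + y\right)$ ($t{\left(y \right)} = y \left(y - \frac{9}{4}\right) = y \left(- \frac{9}{4} + y\right)$)
$\left(\frac{6}{-50} + \frac{9}{67}\right) \left(-86\right) + t{\left(\frac{1}{-10 - 2} \right)} = \left(\frac{6}{-50} + \frac{9}{67}\right) \left(-86\right) + \frac{-9 + \frac{4}{-10 - 2}}{4 \left(-10 - 2\right)} = \left(6 \left(- \frac{1}{50}\right) + 9 \cdot \frac{1}{67}\right) \left(-86\right) + \frac{-9 + \frac{4}{-12}}{4 \left(-12\right)} = \left(- \frac{3}{25} + \frac{9}{67}\right) \left(-86\right) + \frac{1}{4} \left(- \frac{1}{12}\right) \left(-9 + 4 \left(- \frac{1}{12}\right)\right) = \frac{24}{1675} \left(-86\right) + \frac{1}{4} \left(- \frac{1}{12}\right) \left(-9 - \frac{1}{3}\right) = - \frac{2064}{1675} + \frac{1}{4} \left(- \frac{1}{12}\right) \left(- \frac{28}{3}\right) = - \frac{2064}{1675} + \frac{7}{36} = - \frac{62579}{60300}$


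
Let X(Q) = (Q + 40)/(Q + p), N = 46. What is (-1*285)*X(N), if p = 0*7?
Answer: -12255/23 ≈ -532.83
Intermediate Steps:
p = 0
X(Q) = (40 + Q)/Q (X(Q) = (Q + 40)/(Q + 0) = (40 + Q)/Q)
(-1*285)*X(N) = (-1*285)*((40 + 46)/46) = -285*86/46 = -285*43/23 = -12255/23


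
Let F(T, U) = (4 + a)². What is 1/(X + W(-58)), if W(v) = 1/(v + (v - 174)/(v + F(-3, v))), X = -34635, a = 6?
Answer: -1334/46203111 ≈ -2.8873e-5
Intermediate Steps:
F(T, U) = 100 (F(T, U) = (4 + 6)² = 10² = 100)
W(v) = 1/(v + (-174 + v)/(100 + v)) (W(v) = 1/(v + (v - 174)/(v + 100)) = 1/(v + (-174 + v)/(100 + v)))
1/(X + W(-58)) = 1/(-34635 + (100 - 58)/(-174 + (-58)² + 101*(-58))) = 1/(-34635 + 42/(-174 + 3364 - 5858)) = 1/(-34635 + 42/(-2668)) = 1/(-34635 - 1/2668*42) = 1/(-34635 - 21/1334) = 1/(-46203111/1334) = -1334/46203111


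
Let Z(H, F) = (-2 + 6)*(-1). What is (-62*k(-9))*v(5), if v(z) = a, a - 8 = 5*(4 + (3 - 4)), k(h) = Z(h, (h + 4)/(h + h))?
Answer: 5704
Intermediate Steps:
Z(H, F) = -4 (Z(H, F) = 4*(-1) = -4)
k(h) = -4
a = 23 (a = 8 + 5*(4 + (3 - 4)) = 8 + 5*(4 - 1) = 8 + 5*3 = 8 + 15 = 23)
v(z) = 23
(-62*k(-9))*v(5) = -62*(-4)*23 = 248*23 = 5704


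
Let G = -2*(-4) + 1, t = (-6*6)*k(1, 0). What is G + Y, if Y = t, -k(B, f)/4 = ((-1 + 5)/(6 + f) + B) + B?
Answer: 393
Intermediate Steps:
k(B, f) = -16/(6 + f) - 8*B (k(B, f) = -4*(((-1 + 5)/(6 + f) + B) + B) = -4*((4/(6 + f) + B) + B) = -4*((B + 4/(6 + f)) + B) = -4*(2*B + 4/(6 + f)) = -16/(6 + f) - 8*B)
t = 384 (t = (-6*6)*(8*(-2 - 6*1 - 1*1*0)/(6 + 0)) = -288*(-2 - 6 + 0)/6 = -288*(-8)/6 = -36*(-32/3) = 384)
Y = 384
G = 9 (G = 8 + 1 = 9)
G + Y = 9 + 384 = 393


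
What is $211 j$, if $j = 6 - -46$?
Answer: $10972$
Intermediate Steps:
$j = 52$ ($j = 6 + 46 = 52$)
$211 j = 211 \cdot 52 = 10972$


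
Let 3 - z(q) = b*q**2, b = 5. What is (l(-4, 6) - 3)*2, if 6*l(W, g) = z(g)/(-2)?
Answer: 47/2 ≈ 23.500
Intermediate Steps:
z(q) = 3 - 5*q**2
l(W, g) = -1/4 + 5*g**2/12 (l(W, g) = ((3 - 5*g**2)/(-2))/6 = ((3 - 5*g**2)*(-1/2))/6 = (-3/2 + 5*g**2/2)/6 = -1/4 + 5*g**2/12)
(l(-4, 6) - 3)*2 = ((-1/4 + (5/12)*6**2) - 3)*2 = ((-1/4 + (5/12)*36) - 3)*2 = ((-1/4 + 15) - 3)*2 = (59/4 - 3)*2 = (47/4)*2 = 47/2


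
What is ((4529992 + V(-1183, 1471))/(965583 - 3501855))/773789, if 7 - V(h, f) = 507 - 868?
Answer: -9935/4303814418 ≈ -2.3084e-6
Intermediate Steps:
V(h, f) = 368 (V(h, f) = 7 - (507 - 868) = 7 - 1*(-361) = 7 + 361 = 368)
((4529992 + V(-1183, 1471))/(965583 - 3501855))/773789 = ((4529992 + 368)/(965583 - 3501855))/773789 = (4530360/(-2536272))*(1/773789) = (4530360*(-1/2536272))*(1/773789) = -9935/5562*1/773789 = -9935/4303814418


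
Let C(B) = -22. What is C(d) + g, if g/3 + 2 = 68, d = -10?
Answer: 176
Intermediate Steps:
g = 198 (g = -6 + 3*68 = -6 + 204 = 198)
C(d) + g = -22 + 198 = 176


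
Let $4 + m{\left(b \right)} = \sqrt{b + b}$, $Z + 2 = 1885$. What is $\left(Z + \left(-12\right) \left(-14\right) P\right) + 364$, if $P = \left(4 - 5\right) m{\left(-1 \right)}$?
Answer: $2919 - 168 i \sqrt{2} \approx 2919.0 - 237.59 i$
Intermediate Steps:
$Z = 1883$ ($Z = -2 + 1885 = 1883$)
$m{\left(b \right)} = -4 + \sqrt{2} \sqrt{b}$ ($m{\left(b \right)} = -4 + \sqrt{b + b} = -4 + \sqrt{2 b} = -4 + \sqrt{2} \sqrt{b}$)
$P = 4 - i \sqrt{2}$ ($P = \left(4 - 5\right) \left(-4 + \sqrt{2} \sqrt{-1}\right) = - (-4 + \sqrt{2} i) = - (-4 + i \sqrt{2}) = 4 - i \sqrt{2} \approx 4.0 - 1.4142 i$)
$\left(Z + \left(-12\right) \left(-14\right) P\right) + 364 = \left(1883 + \left(-12\right) \left(-14\right) \left(4 - i \sqrt{2}\right)\right) + 364 = \left(1883 + 168 \left(4 - i \sqrt{2}\right)\right) + 364 = \left(1883 + \left(672 - 168 i \sqrt{2}\right)\right) + 364 = \left(2555 - 168 i \sqrt{2}\right) + 364 = 2919 - 168 i \sqrt{2}$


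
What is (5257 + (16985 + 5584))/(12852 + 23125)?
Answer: 27826/35977 ≈ 0.77344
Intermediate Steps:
(5257 + (16985 + 5584))/(12852 + 23125) = (5257 + 22569)/35977 = 27826*(1/35977) = 27826/35977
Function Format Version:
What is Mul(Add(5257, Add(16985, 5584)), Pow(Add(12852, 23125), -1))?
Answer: Rational(27826, 35977) ≈ 0.77344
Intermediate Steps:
Mul(Add(5257, Add(16985, 5584)), Pow(Add(12852, 23125), -1)) = Mul(Add(5257, 22569), Pow(35977, -1)) = Mul(27826, Rational(1, 35977)) = Rational(27826, 35977)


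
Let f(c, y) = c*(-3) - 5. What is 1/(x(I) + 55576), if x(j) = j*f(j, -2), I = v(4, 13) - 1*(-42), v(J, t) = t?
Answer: 1/46226 ≈ 2.1633e-5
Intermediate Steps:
f(c, y) = -5 - 3*c (f(c, y) = -3*c - 5 = -5 - 3*c)
I = 55 (I = 13 - 1*(-42) = 13 + 42 = 55)
x(j) = j*(-5 - 3*j)
1/(x(I) + 55576) = 1/(-1*55*(5 + 3*55) + 55576) = 1/(-1*55*(5 + 165) + 55576) = 1/(-1*55*170 + 55576) = 1/(-9350 + 55576) = 1/46226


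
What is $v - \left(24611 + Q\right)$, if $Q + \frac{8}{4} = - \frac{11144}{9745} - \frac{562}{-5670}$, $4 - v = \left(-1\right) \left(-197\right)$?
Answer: $- \frac{137035571851}{5525415} \approx -24801.0$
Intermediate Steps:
$v = -193$ ($v = 4 - \left(-1\right) \left(-197\right) = 4 - 197 = -193$)
$Q = - \frac{16821809}{5525415}$ ($Q = -2 - \left(- \frac{281}{2835} + \frac{11144}{9745}\right) = -2 - \frac{5770979}{5525415} = - \frac{16821809}{5525415} \approx -3.0444$)
$v - \left(24611 + Q\right) = -193 - \frac{135969166756}{5525415} = - \frac{137035571851}{5525415}$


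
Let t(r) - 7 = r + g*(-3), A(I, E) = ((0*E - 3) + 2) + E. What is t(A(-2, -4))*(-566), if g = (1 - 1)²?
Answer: -1132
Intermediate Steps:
g = 0 (g = 0² = 0)
A(I, E) = -1 + E (A(I, E) = ((0 - 3) + 2) + E = (-3 + 2) + E = -1 + E)
t(r) = 7 + r (t(r) = 7 + (r + 0*(-3)) = 7 + (r + 0) = 7 + r)
t(A(-2, -4))*(-566) = (7 + (-1 - 4))*(-566) = (7 - 5)*(-566) = 2*(-566) = -1132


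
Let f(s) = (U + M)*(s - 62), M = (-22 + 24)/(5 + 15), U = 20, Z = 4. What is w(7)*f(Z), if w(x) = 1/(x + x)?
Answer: -5829/70 ≈ -83.271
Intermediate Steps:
w(x) = 1/(2*x)
M = ⅒ (M = 2/20 = 2*(1/20) = ⅒ ≈ 0.10000)
f(s) = -6231/5 + 201*s/10 (f(s) = (20 + ⅒)*(s - 62) = 201*(-62 + s)/10 = -6231/5 + 201*s/10)
w(7)*f(Z) = ((½)/7)*(-6231/5 + (201/10)*4) = ((½)*(⅐))*(-6231/5 + 402/5) = (1/14)*(-5829/5) = -5829/70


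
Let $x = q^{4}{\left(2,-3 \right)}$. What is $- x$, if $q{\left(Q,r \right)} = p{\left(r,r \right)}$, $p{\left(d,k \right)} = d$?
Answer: $-81$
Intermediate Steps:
$q{\left(Q,r \right)} = r$
$x = 81$ ($x = \left(-3\right)^{4} = 81$)
$- x = \left(-1\right) 81 = -81$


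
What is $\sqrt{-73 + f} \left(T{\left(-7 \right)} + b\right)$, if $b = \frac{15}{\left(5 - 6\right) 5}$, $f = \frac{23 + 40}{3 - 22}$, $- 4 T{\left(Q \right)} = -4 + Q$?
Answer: $- \frac{5 i \sqrt{1102}}{76} \approx - 2.184 i$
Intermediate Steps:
$T{\left(Q \right)} = 1 - \frac{Q}{4}$ ($T{\left(Q \right)} = - \frac{-4 + Q}{4} = 1 - \frac{Q}{4}$)
$f = - \frac{63}{19}$ ($f = \frac{63}{-19} = 63 \left(- \frac{1}{19}\right) = - \frac{63}{19} \approx -3.3158$)
$b = -3$ ($b = \frac{15}{\left(-1\right) 5} = \frac{15}{-5} = 15 \left(- \frac{1}{5}\right) = -3$)
$\sqrt{-73 + f} \left(T{\left(-7 \right)} + b\right) = \sqrt{-73 - \frac{63}{19}} \left(\left(1 - - \frac{7}{4}\right) - 3\right) = \sqrt{- \frac{1450}{19}} \left(\left(1 + \frac{7}{4}\right) - 3\right) = \frac{5 i \sqrt{1102}}{19} \left(\frac{11}{4} - 3\right) = \frac{5 i \sqrt{1102}}{19} \left(- \frac{1}{4}\right) = - \frac{5 i \sqrt{1102}}{76}$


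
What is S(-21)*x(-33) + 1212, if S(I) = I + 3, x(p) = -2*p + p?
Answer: 618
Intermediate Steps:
x(p) = -p
S(I) = 3 + I
S(-21)*x(-33) + 1212 = (3 - 21)*(-1*(-33)) + 1212 = -18*33 + 1212 = -594 + 1212 = 618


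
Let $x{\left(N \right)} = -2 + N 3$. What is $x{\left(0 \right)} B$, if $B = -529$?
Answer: $1058$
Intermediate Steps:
$x{\left(N \right)} = -2 + 3 N$
$x{\left(0 \right)} B = \left(-2 + 3 \cdot 0\right) \left(-529\right) = \left(-2 + 0\right) \left(-529\right) = \left(-2\right) \left(-529\right) = 1058$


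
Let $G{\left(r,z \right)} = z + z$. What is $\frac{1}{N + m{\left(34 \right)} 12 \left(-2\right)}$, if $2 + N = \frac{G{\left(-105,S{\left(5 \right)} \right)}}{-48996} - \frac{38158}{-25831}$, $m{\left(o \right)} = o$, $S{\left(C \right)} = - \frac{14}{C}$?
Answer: $- \frac{1582019595}{1291754861183} \approx -0.0012247$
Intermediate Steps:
$G{\left(r,z \right)} = 2 z$
$N = - \frac{826871663}{1582019595}$ ($N = -2 + \left(\frac{2 \left(- \frac{14}{5}\right)}{-48996} - \frac{38158}{-25831}\right) = -2 + \left(2 \left(\left(-14\right) \frac{1}{5}\right) \left(- \frac{1}{48996}\right) - - \frac{38158}{25831}\right) = -2 + \left(2 \left(- \frac{14}{5}\right) \left(- \frac{1}{48996}\right) + \frac{38158}{25831}\right) = -2 + \left(\left(- \frac{28}{5}\right) \left(- \frac{1}{48996}\right) + \frac{38158}{25831}\right) = -2 + \left(\frac{7}{61245} + \frac{38158}{25831}\right) = -2 + \frac{2337167527}{1582019595} = - \frac{826871663}{1582019595} \approx -0.52267$)
$\frac{1}{N + m{\left(34 \right)} 12 \left(-2\right)} = \frac{1}{- \frac{826871663}{1582019595} + 34 \cdot 12 \left(-2\right)} = \frac{1}{- \frac{826871663}{1582019595} + 34 \left(-24\right)} = \frac{1}{- \frac{826871663}{1582019595} - 816} = \frac{1}{- \frac{1291754861183}{1582019595}} = - \frac{1582019595}{1291754861183}$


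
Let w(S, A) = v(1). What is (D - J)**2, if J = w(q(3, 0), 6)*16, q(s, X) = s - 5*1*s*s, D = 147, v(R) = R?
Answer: 17161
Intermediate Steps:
q(s, X) = s - 5*s**2 (q(s, X) = s - 5*s*s = s - 5*s**2)
w(S, A) = 1
J = 16 (J = 1*16 = 16)
(D - J)**2 = (147 - 1*16)**2 = (147 - 16)**2 = 131**2 = 17161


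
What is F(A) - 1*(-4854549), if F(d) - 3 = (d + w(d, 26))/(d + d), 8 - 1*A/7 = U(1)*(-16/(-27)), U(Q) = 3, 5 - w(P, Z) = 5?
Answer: 9709105/2 ≈ 4.8546e+6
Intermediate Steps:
w(P, Z) = 0 (w(P, Z) = 5 - 1*5 = 5 - 5 = 0)
A = 392/9 (A = 56 - 21*(-16/(-27)) = 56 - 21*(-16*(-1/27)) = 56 - 21*16/27 = 56 - 7*16/9 = 56 - 112/9 = 392/9 ≈ 43.556)
F(d) = 7/2 (F(d) = 3 + (d + 0)/(d + d) = 3 + d/((2*d)) = 3 + d*(1/(2*d)) = 3 + ½ = 7/2)
F(A) - 1*(-4854549) = 7/2 - 1*(-4854549) = 7/2 + 4854549 = 9709105/2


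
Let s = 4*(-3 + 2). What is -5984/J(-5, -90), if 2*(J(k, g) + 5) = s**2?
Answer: -5984/3 ≈ -1994.7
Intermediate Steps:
s = -4 (s = 4*(-1) = -4)
J(k, g) = 3 (J(k, g) = -5 + (1/2)*(-4)**2 = -5 + (1/2)*16 = -5 + 8 = 3)
-5984/J(-5, -90) = -5984/3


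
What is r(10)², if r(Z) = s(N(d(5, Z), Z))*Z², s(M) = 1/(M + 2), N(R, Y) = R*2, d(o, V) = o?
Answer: 625/9 ≈ 69.444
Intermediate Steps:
N(R, Y) = 2*R
s(M) = 1/(2 + M)
r(Z) = Z²/12 (r(Z) = Z²/(2 + 2*5) = Z²/(2 + 10) = Z²/12)
r(10)² = ((1/12)*10²)² = ((1/12)*100)² = (25/3)² = 625/9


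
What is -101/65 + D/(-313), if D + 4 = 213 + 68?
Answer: -49618/20345 ≈ -2.4388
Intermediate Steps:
D = 277 (D = -4 + (213 + 68) = -4 + 281 = 277)
-101/65 + D/(-313) = -101/65 + 277/(-313) = -101*1/65 + 277*(-1/313) = -101/65 - 277/313 = -49618/20345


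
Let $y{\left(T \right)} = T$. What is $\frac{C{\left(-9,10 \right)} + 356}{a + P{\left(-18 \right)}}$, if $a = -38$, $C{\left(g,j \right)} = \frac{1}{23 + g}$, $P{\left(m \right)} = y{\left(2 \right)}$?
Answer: $- \frac{4985}{504} \approx -9.8909$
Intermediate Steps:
$P{\left(m \right)} = 2$
$\frac{C{\left(-9,10 \right)} + 356}{a + P{\left(-18 \right)}} = \frac{\frac{1}{23 - 9} + 356}{-38 + 2} = \frac{\frac{1}{14} + 356}{-36} = \left(\frac{1}{14} + 356\right) \left(- \frac{1}{36}\right) = \frac{4985}{14} \left(- \frac{1}{36}\right) = - \frac{4985}{504}$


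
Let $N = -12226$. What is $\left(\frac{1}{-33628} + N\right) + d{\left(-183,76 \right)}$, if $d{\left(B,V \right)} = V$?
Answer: $- \frac{408580201}{33628} \approx -12150.0$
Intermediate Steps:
$\left(\frac{1}{-33628} + N\right) + d{\left(-183,76 \right)} = \left(\frac{1}{-33628} - 12226\right) + 76 = \left(- \frac{1}{33628} - 12226\right) + 76 = - \frac{411135929}{33628} + 76 = - \frac{408580201}{33628}$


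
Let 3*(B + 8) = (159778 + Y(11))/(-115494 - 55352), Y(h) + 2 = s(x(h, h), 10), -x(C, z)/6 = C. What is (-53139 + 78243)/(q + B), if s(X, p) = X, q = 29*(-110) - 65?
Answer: -3216688488/418142801 ≈ -7.6928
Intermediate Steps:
x(C, z) = -6*C
q = -3255 (q = -3190 - 65 = -3255)
Y(h) = -2 - 6*h
B = -2130007/256269 (B = -8 + ((159778 + (-2 - 6*11))/(-115494 - 55352))/3 = -8 + ((159778 + (-2 - 66))/(-170846))/3 = -8 + ((159778 - 68)*(-1/170846))/3 = -8 + (159710*(-1/170846))/3 = -8 + (1/3)*(-79855/85423) = -8 - 79855/256269 = -2130007/256269 ≈ -8.3116)
(-53139 + 78243)/(q + B) = (-53139 + 78243)/(-3255 - 2130007/256269) = 25104/(-836285602/256269) = 25104*(-256269/836285602) = -3216688488/418142801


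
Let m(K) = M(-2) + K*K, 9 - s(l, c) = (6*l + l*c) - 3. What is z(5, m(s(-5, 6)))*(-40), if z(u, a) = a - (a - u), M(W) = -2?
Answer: -200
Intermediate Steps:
s(l, c) = 12 - 6*l - c*l (s(l, c) = 9 - ((6*l + l*c) - 3) = 9 - ((6*l + c*l) - 3) = 9 - (-3 + 6*l + c*l) = 9 + (3 - 6*l - c*l) = 12 - 6*l - c*l)
m(K) = -2 + K**2 (m(K) = -2 + K*K = -2 + K**2)
z(u, a) = u (z(u, a) = a + (u - a) = u)
z(5, m(s(-5, 6)))*(-40) = 5*(-40) = -200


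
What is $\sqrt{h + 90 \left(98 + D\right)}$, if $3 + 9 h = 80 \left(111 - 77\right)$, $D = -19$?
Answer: $\frac{\sqrt{66707}}{3} \approx 86.092$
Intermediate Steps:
$h = \frac{2717}{9}$ ($h = - \frac{1}{3} + \frac{80 \left(111 - 77\right)}{9} = - \frac{1}{3} + \frac{80 \cdot 34}{9} = - \frac{1}{3} + \frac{1}{9} \cdot 2720 = - \frac{1}{3} + \frac{2720}{9} = \frac{2717}{9} \approx 301.89$)
$\sqrt{h + 90 \left(98 + D\right)} = \sqrt{\frac{2717}{9} + 90 \left(98 - 19\right)} = \sqrt{\frac{2717}{9} + 90 \cdot 79} = \sqrt{\frac{2717}{9} + 7110} = \sqrt{\frac{66707}{9}} = \frac{\sqrt{66707}}{3}$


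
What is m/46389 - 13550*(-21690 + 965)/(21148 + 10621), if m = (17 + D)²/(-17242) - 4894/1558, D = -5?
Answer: 87487084605639198175/9897229889510019 ≈ 8839.5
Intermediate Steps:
m = -21151675/6715759 (m = (17 - 5)²/(-17242) - 4894/1558 = 12²*(-1/17242) - 4894*1/1558 = 144*(-1/17242) - 2447/779 = -72/8621 - 2447/779 = -21151675/6715759 ≈ -3.1496)
m/46389 - 13550*(-21690 + 965)/(21148 + 10621) = -21151675/6715759/46389 - 13550*(-21690 + 965)/(21148 + 10621) = -21151675/6715759*1/46389 - 13550/(31769/(-20725)) = -21151675/311537344251 - 13550/(31769*(-1/20725)) = -21151675/311537344251 - 13550/(-31769/20725) = -21151675/311537344251 - 13550*(-20725/31769) = -21151675/311537344251 + 280823750/31769 = 87487084605639198175/9897229889510019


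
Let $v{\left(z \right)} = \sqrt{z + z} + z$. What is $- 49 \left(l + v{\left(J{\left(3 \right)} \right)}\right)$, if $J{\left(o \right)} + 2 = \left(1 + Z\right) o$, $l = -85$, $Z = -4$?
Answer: $4704 - 49 i \sqrt{22} \approx 4704.0 - 229.83 i$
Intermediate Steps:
$J{\left(o \right)} = -2 - 3 o$ ($J{\left(o \right)} = -2 + \left(1 - 4\right) o = -2 - 3 o$)
$v{\left(z \right)} = z + \sqrt{2} \sqrt{z}$ ($v{\left(z \right)} = \sqrt{2 z} + z = \sqrt{2} \sqrt{z} + z = z + \sqrt{2} \sqrt{z}$)
$- 49 \left(l + v{\left(J{\left(3 \right)} \right)}\right) = - 49 \left(-85 + \left(\left(-2 - 9\right) + \sqrt{2} \sqrt{-2 - 9}\right)\right) = - 49 \left(-85 - \left(11 - \sqrt{2} \sqrt{-11}\right)\right) = - 49 \left(-85 - \left(11 - \sqrt{2} i \sqrt{11}\right)\right) = - 49 \left(-85 - \left(11 - i \sqrt{22}\right)\right) = - 49 \left(-96 + i \sqrt{22}\right) = 4704 - 49 i \sqrt{22}$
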